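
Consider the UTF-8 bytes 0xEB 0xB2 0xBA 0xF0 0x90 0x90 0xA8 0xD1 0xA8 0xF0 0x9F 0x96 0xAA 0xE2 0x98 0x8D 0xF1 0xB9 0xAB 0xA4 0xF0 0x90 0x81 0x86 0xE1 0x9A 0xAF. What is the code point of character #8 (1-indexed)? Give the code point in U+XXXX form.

Offset 0: leading byte 0xEB = 11101011 → 3-byte char #1 = EB B2 BA.
Offset 3: leading byte 0xF0 = 11110000 → 4-byte char #2 = F0 90 90 A8.
Offset 7: leading byte 0xD1 = 11010001 → 2-byte char #3 = D1 A8.
Offset 9: leading byte 0xF0 = 11110000 → 4-byte char #4 = F0 9F 96 AA.
Offset 13: leading byte 0xE2 = 11100010 → 3-byte char #5 = E2 98 8D.
Offset 16: leading byte 0xF1 = 11110001 → 4-byte char #6 = F1 B9 AB A4.
Offset 20: leading byte 0xF0 = 11110000 → 4-byte char #7 = F0 90 81 86.
Offset 24: leading byte 0xE1 = 11100001 → 3-byte char #8 = E1 9A AF.
Leading byte 0xE1 = 11100001 matches 1110xxxx → 3-byte sequence.
Byte 1: 0xE1 = 11100001, payload 0001 (4 bits).
Byte 2: 0x9A = 10011010 (10xxxxxx ✓), payload 011010.
Byte 3: 0xAF = 10101111 (10xxxxxx ✓), payload 101111.
Concatenate: 0001011010101111 = 0x16AF (16 bits → U+16AF).

U+16AF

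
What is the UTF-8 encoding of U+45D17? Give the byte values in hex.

F1 85 B4 97

U+45D17 = 0x45D17 = 285975 decimal. In range U+10000–U+10FFFF → 4-byte form: 11110xxx 10xxxxxx 10xxxxxx 10xxxxxx.
Binary (21 bits): 001000101110100010111.
Split 3+6+6+6: 001 | 000101 | 110100 | 010111.
Byte 1: 11110001 = 0xF1.
Byte 2: 10000101 = 0x85.
Byte 3: 10110100 = 0xB4.
Byte 4: 10010111 = 0x97.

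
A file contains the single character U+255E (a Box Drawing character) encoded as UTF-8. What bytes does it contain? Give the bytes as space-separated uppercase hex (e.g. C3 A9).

U+255E = 0x255E = 9566 decimal. In range U+0800–U+FFFF → 3-byte form: 1110xxxx 10xxxxxx 10xxxxxx.
Binary (16 bits): 0010010101011110.
Split 4+6+6: 0010 | 010101 | 011110.
Byte 1: 11100010 = 0xE2.
Byte 2: 10010101 = 0x95.
Byte 3: 10011110 = 0x9E.

E2 95 9E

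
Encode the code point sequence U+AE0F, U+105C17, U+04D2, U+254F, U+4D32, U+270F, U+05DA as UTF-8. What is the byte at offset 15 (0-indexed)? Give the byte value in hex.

0xE2

U+AE0F → 3-byte form EA B8 8F at offsets 0–2.
U+105C17 → 4-byte form F4 85 B0 97 at offsets 3–6.
U+04D2 → 2-byte form D3 92 at offsets 7–8.
U+254F → 3-byte form E2 95 8F at offsets 9–11.
U+4D32 → 3-byte form E4 B4 B2 at offsets 12–14.
U+270F → 3-byte form E2 9C 8F at offsets 15–17.
Offset 15 falls in char 6's range; it's byte 1 of E2 9C 8F = 0xE2.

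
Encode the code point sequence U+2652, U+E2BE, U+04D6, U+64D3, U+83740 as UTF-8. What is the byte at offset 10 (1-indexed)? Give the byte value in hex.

1-indexed offset 10 is 0-indexed offset 9.
U+2652 → 3-byte form E2 99 92 at offsets 0–2.
U+E2BE → 3-byte form EE 8A BE at offsets 3–5.
U+04D6 → 2-byte form D3 96 at offsets 6–7.
U+64D3 → 3-byte form E6 93 93 at offsets 8–10.
Offset 9 falls in char 4's range; it's byte 2 of E6 93 93 = 0x93.

0x93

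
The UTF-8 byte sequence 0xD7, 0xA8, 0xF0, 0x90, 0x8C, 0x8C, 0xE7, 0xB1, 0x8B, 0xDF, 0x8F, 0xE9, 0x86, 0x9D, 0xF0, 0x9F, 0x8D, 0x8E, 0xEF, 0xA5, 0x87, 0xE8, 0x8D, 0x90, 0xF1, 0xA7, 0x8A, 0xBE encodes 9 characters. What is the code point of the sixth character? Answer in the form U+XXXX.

U+1F34E

Offset 0: leading byte 0xD7 = 11010111 → 2-byte char #1 = D7 A8.
Offset 2: leading byte 0xF0 = 11110000 → 4-byte char #2 = F0 90 8C 8C.
Offset 6: leading byte 0xE7 = 11100111 → 3-byte char #3 = E7 B1 8B.
Offset 9: leading byte 0xDF = 11011111 → 2-byte char #4 = DF 8F.
Offset 11: leading byte 0xE9 = 11101001 → 3-byte char #5 = E9 86 9D.
Offset 14: leading byte 0xF0 = 11110000 → 4-byte char #6 = F0 9F 8D 8E.
Leading byte 0xF0 = 11110000 matches 11110xxx → 4-byte sequence.
Byte 1: 0xF0 = 11110000, payload 000 (3 bits).
Byte 2: 0x9F = 10011111 (10xxxxxx ✓), payload 011111.
Byte 3: 0x8D = 10001101 (10xxxxxx ✓), payload 001101.
Byte 4: 0x8E = 10001110 (10xxxxxx ✓), payload 001110.
Concatenate: 000011111001101001110 = 0x1F34E (21 bits → U+1F34E).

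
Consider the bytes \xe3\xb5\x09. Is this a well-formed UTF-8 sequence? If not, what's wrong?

Leading byte 0xE3 = 11100011 → 3-byte form.
Byte 3 is 0x09 = 00001001, which is not 10xxxxxx — expected a continuation byte.

invalid (non-continuation byte where continuation expected)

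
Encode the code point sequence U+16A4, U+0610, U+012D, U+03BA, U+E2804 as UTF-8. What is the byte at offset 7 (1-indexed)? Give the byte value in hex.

0xAD

1-indexed offset 7 is 0-indexed offset 6.
U+16A4 → 3-byte form E1 9A A4 at offsets 0–2.
U+0610 → 2-byte form D8 90 at offsets 3–4.
U+012D → 2-byte form C4 AD at offsets 5–6.
Offset 6 falls in char 3's range; it's byte 2 of C4 AD = 0xAD.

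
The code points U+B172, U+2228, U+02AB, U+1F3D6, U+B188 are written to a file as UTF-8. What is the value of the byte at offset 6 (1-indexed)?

1-indexed offset 6 is 0-indexed offset 5.
U+B172 → 3-byte form EB 85 B2 at offsets 0–2.
U+2228 → 3-byte form E2 88 A8 at offsets 3–5.
Offset 5 falls in char 2's range; it's byte 3 of E2 88 A8 = 0xA8.

0xA8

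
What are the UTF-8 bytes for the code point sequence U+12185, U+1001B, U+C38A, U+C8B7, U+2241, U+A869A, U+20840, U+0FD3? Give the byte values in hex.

F0 92 86 85 F0 90 80 9B EC 8E 8A EC A2 B7 E2 89 81 F2 A8 9A 9A F0 A0 A1 80 E0 BF 93

U+12185: 4-byte form → F0 92 86 85.
U+1001B: 4-byte form → F0 90 80 9B.
U+C38A: 3-byte form → EC 8E 8A.
U+C8B7: 3-byte form → EC A2 B7.
U+2241: 3-byte form → E2 89 81.
U+A869A: 4-byte form → F2 A8 9A 9A.
U+20840: 4-byte form → F0 A0 A1 80.
U+0FD3: 3-byte form → E0 BF 93.
Concatenated (28 bytes): F0 92 86 85 F0 90 80 9B EC 8E 8A EC A2 B7 E2 89 81 F2 A8 9A 9A F0 A0 A1 80 E0 BF 93.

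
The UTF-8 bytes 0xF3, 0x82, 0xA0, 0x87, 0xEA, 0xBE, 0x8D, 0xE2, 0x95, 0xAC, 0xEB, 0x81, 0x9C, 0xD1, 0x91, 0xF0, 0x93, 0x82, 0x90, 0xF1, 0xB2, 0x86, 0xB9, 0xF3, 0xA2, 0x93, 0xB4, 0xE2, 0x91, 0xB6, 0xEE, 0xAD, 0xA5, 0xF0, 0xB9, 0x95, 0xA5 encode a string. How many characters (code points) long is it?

11

Byte at offset 0: 0xF3 = 11110011 → 4-byte char (#1). Advance 4.
Byte at offset 4: 0xEA = 11101010 → 3-byte char (#2). Advance 3.
Byte at offset 7: 0xE2 = 11100010 → 3-byte char (#3). Advance 3.
Byte at offset 10: 0xEB = 11101011 → 3-byte char (#4). Advance 3.
Byte at offset 13: 0xD1 = 11010001 → 2-byte char (#5). Advance 2.
Byte at offset 15: 0xF0 = 11110000 → 4-byte char (#6). Advance 4.
Byte at offset 19: 0xF1 = 11110001 → 4-byte char (#7). Advance 4.
Byte at offset 23: 0xF3 = 11110011 → 4-byte char (#8). Advance 4.
Byte at offset 27: 0xE2 = 11100010 → 3-byte char (#9). Advance 3.
Byte at offset 30: 0xEE = 11101110 → 3-byte char (#10). Advance 3.
Byte at offset 33: 0xF0 = 11110000 → 4-byte char (#11). Advance 4.
Reached end at offset 37 after 11 code points.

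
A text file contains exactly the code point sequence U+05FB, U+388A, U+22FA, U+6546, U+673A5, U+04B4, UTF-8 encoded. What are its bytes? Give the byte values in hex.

U+05FB: 2-byte form → D7 BB.
U+388A: 3-byte form → E3 A2 8A.
U+22FA: 3-byte form → E2 8B BA.
U+6546: 3-byte form → E6 95 86.
U+673A5: 4-byte form → F1 A7 8E A5.
U+04B4: 2-byte form → D2 B4.
Concatenated (17 bytes): D7 BB E3 A2 8A E2 8B BA E6 95 86 F1 A7 8E A5 D2 B4.

D7 BB E3 A2 8A E2 8B BA E6 95 86 F1 A7 8E A5 D2 B4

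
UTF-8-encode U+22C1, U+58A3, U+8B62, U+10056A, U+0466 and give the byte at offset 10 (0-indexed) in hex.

0x80

U+22C1 → 3-byte form E2 8B 81 at offsets 0–2.
U+58A3 → 3-byte form E5 A2 A3 at offsets 3–5.
U+8B62 → 3-byte form E8 AD A2 at offsets 6–8.
U+10056A → 4-byte form F4 80 95 AA at offsets 9–12.
Offset 10 falls in char 4's range; it's byte 2 of F4 80 95 AA = 0x80.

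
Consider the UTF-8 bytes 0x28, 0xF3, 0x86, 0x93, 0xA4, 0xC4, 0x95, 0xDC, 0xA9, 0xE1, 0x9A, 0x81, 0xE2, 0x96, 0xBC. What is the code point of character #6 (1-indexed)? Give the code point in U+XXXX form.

U+25BC

Offset 0: leading byte 0x28 = 00101000 → 1-byte char #1 = 28.
Offset 1: leading byte 0xF3 = 11110011 → 4-byte char #2 = F3 86 93 A4.
Offset 5: leading byte 0xC4 = 11000100 → 2-byte char #3 = C4 95.
Offset 7: leading byte 0xDC = 11011100 → 2-byte char #4 = DC A9.
Offset 9: leading byte 0xE1 = 11100001 → 3-byte char #5 = E1 9A 81.
Offset 12: leading byte 0xE2 = 11100010 → 3-byte char #6 = E2 96 BC.
Leading byte 0xE2 = 11100010 matches 1110xxxx → 3-byte sequence.
Byte 1: 0xE2 = 11100010, payload 0010 (4 bits).
Byte 2: 0x96 = 10010110 (10xxxxxx ✓), payload 010110.
Byte 3: 0xBC = 10111100 (10xxxxxx ✓), payload 111100.
Concatenate: 0010010110111100 = 0x25BC (16 bits → U+25BC).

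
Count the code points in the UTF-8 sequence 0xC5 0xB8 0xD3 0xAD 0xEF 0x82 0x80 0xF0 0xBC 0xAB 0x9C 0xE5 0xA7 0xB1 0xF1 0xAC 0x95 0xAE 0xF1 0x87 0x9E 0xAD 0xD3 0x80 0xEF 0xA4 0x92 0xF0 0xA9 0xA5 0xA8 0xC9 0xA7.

Byte at offset 0: 0xC5 = 11000101 → 2-byte char (#1). Advance 2.
Byte at offset 2: 0xD3 = 11010011 → 2-byte char (#2). Advance 2.
Byte at offset 4: 0xEF = 11101111 → 3-byte char (#3). Advance 3.
Byte at offset 7: 0xF0 = 11110000 → 4-byte char (#4). Advance 4.
Byte at offset 11: 0xE5 = 11100101 → 3-byte char (#5). Advance 3.
Byte at offset 14: 0xF1 = 11110001 → 4-byte char (#6). Advance 4.
Byte at offset 18: 0xF1 = 11110001 → 4-byte char (#7). Advance 4.
Byte at offset 22: 0xD3 = 11010011 → 2-byte char (#8). Advance 2.
Byte at offset 24: 0xEF = 11101111 → 3-byte char (#9). Advance 3.
Byte at offset 27: 0xF0 = 11110000 → 4-byte char (#10). Advance 4.
Byte at offset 31: 0xC9 = 11001001 → 2-byte char (#11). Advance 2.
Reached end at offset 33 after 11 code points.

11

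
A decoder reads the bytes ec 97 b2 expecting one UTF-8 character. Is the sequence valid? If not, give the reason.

Leading byte 0xEC = 11101100 → 3-byte form.
Continuation bytes 0x97=10010111, 0xB2=10110010 all match 10xxxxxx.
Decoded value 0xC5F2 is ≥ 0x800 (shortest form) and not a surrogate.

valid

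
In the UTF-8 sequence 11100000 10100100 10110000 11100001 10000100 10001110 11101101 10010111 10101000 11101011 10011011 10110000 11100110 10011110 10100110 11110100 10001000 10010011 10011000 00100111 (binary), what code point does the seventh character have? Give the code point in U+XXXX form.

Offset 0: leading byte 0xE0 = 11100000 → 3-byte char #1 = E0 A4 B0.
Offset 3: leading byte 0xE1 = 11100001 → 3-byte char #2 = E1 84 8E.
Offset 6: leading byte 0xED = 11101101 → 3-byte char #3 = ED 97 A8.
Offset 9: leading byte 0xEB = 11101011 → 3-byte char #4 = EB 9B B0.
Offset 12: leading byte 0xE6 = 11100110 → 3-byte char #5 = E6 9E A6.
Offset 15: leading byte 0xF4 = 11110100 → 4-byte char #6 = F4 88 93 98.
Offset 19: leading byte 0x27 = 00100111 → 1-byte char #7 = 27.
Leading byte 0x27 = 00100111 matches 0xxxxxxx → 1-byte sequence.
Byte 1: 0x27 = 00100111, payload 0100111 (7 bits).
Concatenate: 0100111 = 0x27 (7 bits → U+0027).

U+0027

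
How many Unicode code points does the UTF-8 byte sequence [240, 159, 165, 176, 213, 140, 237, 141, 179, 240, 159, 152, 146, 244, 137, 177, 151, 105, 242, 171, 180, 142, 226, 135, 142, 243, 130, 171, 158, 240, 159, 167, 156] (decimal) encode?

10

Byte at offset 0: 0xF0 = 11110000 → 4-byte char (#1). Advance 4.
Byte at offset 4: 0xD5 = 11010101 → 2-byte char (#2). Advance 2.
Byte at offset 6: 0xED = 11101101 → 3-byte char (#3). Advance 3.
Byte at offset 9: 0xF0 = 11110000 → 4-byte char (#4). Advance 4.
Byte at offset 13: 0xF4 = 11110100 → 4-byte char (#5). Advance 4.
Byte at offset 17: 0x69 = 01101001 → 1-byte char (#6). Advance 1.
Byte at offset 18: 0xF2 = 11110010 → 4-byte char (#7). Advance 4.
Byte at offset 22: 0xE2 = 11100010 → 3-byte char (#8). Advance 3.
Byte at offset 25: 0xF3 = 11110011 → 4-byte char (#9). Advance 4.
Byte at offset 29: 0xF0 = 11110000 → 4-byte char (#10). Advance 4.
Reached end at offset 33 after 10 code points.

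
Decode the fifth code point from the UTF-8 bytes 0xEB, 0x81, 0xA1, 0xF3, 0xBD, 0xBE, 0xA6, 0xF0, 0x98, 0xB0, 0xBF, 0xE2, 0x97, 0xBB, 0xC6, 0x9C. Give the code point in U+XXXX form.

Offset 0: leading byte 0xEB = 11101011 → 3-byte char #1 = EB 81 A1.
Offset 3: leading byte 0xF3 = 11110011 → 4-byte char #2 = F3 BD BE A6.
Offset 7: leading byte 0xF0 = 11110000 → 4-byte char #3 = F0 98 B0 BF.
Offset 11: leading byte 0xE2 = 11100010 → 3-byte char #4 = E2 97 BB.
Offset 14: leading byte 0xC6 = 11000110 → 2-byte char #5 = C6 9C.
Leading byte 0xC6 = 11000110 matches 110xxxxx → 2-byte sequence.
Byte 1: 0xC6 = 11000110, payload 00110 (5 bits).
Byte 2: 0x9C = 10011100 (10xxxxxx ✓), payload 011100.
Concatenate: 00110011100 = 0x19C (11 bits → U+019C).

U+019C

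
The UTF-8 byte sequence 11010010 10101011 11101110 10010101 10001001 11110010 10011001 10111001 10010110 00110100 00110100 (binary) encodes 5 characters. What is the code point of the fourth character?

U+0034

Offset 0: leading byte 0xD2 = 11010010 → 2-byte char #1 = D2 AB.
Offset 2: leading byte 0xEE = 11101110 → 3-byte char #2 = EE 95 89.
Offset 5: leading byte 0xF2 = 11110010 → 4-byte char #3 = F2 99 B9 96.
Offset 9: leading byte 0x34 = 00110100 → 1-byte char #4 = 34.
Leading byte 0x34 = 00110100 matches 0xxxxxxx → 1-byte sequence.
Byte 1: 0x34 = 00110100, payload 0110100 (7 bits).
Concatenate: 0110100 = 0x34 (7 bits → U+0034).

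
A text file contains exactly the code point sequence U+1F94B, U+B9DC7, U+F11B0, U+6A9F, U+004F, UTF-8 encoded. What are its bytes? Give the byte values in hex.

U+1F94B: 4-byte form → F0 9F A5 8B.
U+B9DC7: 4-byte form → F2 B9 B7 87.
U+F11B0: 4-byte form → F3 B1 86 B0.
U+6A9F: 3-byte form → E6 AA 9F.
U+004F: 1-byte form → 4F.
Concatenated (16 bytes): F0 9F A5 8B F2 B9 B7 87 F3 B1 86 B0 E6 AA 9F 4F.

F0 9F A5 8B F2 B9 B7 87 F3 B1 86 B0 E6 AA 9F 4F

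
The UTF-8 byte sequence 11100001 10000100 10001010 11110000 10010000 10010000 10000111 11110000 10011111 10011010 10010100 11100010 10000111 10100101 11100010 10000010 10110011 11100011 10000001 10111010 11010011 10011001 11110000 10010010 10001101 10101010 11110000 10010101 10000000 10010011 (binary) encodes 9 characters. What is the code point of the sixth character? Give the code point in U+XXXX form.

Offset 0: leading byte 0xE1 = 11100001 → 3-byte char #1 = E1 84 8A.
Offset 3: leading byte 0xF0 = 11110000 → 4-byte char #2 = F0 90 90 87.
Offset 7: leading byte 0xF0 = 11110000 → 4-byte char #3 = F0 9F 9A 94.
Offset 11: leading byte 0xE2 = 11100010 → 3-byte char #4 = E2 87 A5.
Offset 14: leading byte 0xE2 = 11100010 → 3-byte char #5 = E2 82 B3.
Offset 17: leading byte 0xE3 = 11100011 → 3-byte char #6 = E3 81 BA.
Leading byte 0xE3 = 11100011 matches 1110xxxx → 3-byte sequence.
Byte 1: 0xE3 = 11100011, payload 0011 (4 bits).
Byte 2: 0x81 = 10000001 (10xxxxxx ✓), payload 000001.
Byte 3: 0xBA = 10111010 (10xxxxxx ✓), payload 111010.
Concatenate: 0011000001111010 = 0x307A (16 bits → U+307A).

U+307A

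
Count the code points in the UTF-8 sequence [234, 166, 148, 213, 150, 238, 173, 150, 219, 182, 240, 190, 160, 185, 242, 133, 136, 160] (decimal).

6

Byte at offset 0: 0xEA = 11101010 → 3-byte char (#1). Advance 3.
Byte at offset 3: 0xD5 = 11010101 → 2-byte char (#2). Advance 2.
Byte at offset 5: 0xEE = 11101110 → 3-byte char (#3). Advance 3.
Byte at offset 8: 0xDB = 11011011 → 2-byte char (#4). Advance 2.
Byte at offset 10: 0xF0 = 11110000 → 4-byte char (#5). Advance 4.
Byte at offset 14: 0xF2 = 11110010 → 4-byte char (#6). Advance 4.
Reached end at offset 18 after 6 code points.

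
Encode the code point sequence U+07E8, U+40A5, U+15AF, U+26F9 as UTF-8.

U+07E8: 2-byte form → DF A8.
U+40A5: 3-byte form → E4 82 A5.
U+15AF: 3-byte form → E1 96 AF.
U+26F9: 3-byte form → E2 9B B9.
Concatenated (11 bytes): DF A8 E4 82 A5 E1 96 AF E2 9B B9.

DF A8 E4 82 A5 E1 96 AF E2 9B B9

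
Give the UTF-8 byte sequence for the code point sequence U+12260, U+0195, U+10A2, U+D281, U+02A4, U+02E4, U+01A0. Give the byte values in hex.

F0 92 89 A0 C6 95 E1 82 A2 ED 8A 81 CA A4 CB A4 C6 A0

U+12260: 4-byte form → F0 92 89 A0.
U+0195: 2-byte form → C6 95.
U+10A2: 3-byte form → E1 82 A2.
U+D281: 3-byte form → ED 8A 81.
U+02A4: 2-byte form → CA A4.
U+02E4: 2-byte form → CB A4.
U+01A0: 2-byte form → C6 A0.
Concatenated (18 bytes): F0 92 89 A0 C6 95 E1 82 A2 ED 8A 81 CA A4 CB A4 C6 A0.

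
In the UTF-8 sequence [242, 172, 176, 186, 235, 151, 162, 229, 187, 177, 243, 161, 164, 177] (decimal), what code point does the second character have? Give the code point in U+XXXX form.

U+B5E2

Offset 0: leading byte 0xF2 = 11110010 → 4-byte char #1 = F2 AC B0 BA.
Offset 4: leading byte 0xEB = 11101011 → 3-byte char #2 = EB 97 A2.
Leading byte 0xEB = 11101011 matches 1110xxxx → 3-byte sequence.
Byte 1: 0xEB = 11101011, payload 1011 (4 bits).
Byte 2: 0x97 = 10010111 (10xxxxxx ✓), payload 010111.
Byte 3: 0xA2 = 10100010 (10xxxxxx ✓), payload 100010.
Concatenate: 1011010111100010 = 0xB5E2 (16 bits → U+B5E2).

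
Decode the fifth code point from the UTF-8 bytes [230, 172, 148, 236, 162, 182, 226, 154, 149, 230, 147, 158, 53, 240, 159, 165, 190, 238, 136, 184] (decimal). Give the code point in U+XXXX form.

Offset 0: leading byte 0xE6 = 11100110 → 3-byte char #1 = E6 AC 94.
Offset 3: leading byte 0xEC = 11101100 → 3-byte char #2 = EC A2 B6.
Offset 6: leading byte 0xE2 = 11100010 → 3-byte char #3 = E2 9A 95.
Offset 9: leading byte 0xE6 = 11100110 → 3-byte char #4 = E6 93 9E.
Offset 12: leading byte 0x35 = 00110101 → 1-byte char #5 = 35.
Leading byte 0x35 = 00110101 matches 0xxxxxxx → 1-byte sequence.
Byte 1: 0x35 = 00110101, payload 0110101 (7 bits).
Concatenate: 0110101 = 0x35 (7 bits → U+0035).

U+0035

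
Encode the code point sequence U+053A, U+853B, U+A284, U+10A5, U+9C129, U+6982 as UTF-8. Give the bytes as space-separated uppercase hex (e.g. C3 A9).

U+053A: 2-byte form → D4 BA.
U+853B: 3-byte form → E8 94 BB.
U+A284: 3-byte form → EA 8A 84.
U+10A5: 3-byte form → E1 82 A5.
U+9C129: 4-byte form → F2 9C 84 A9.
U+6982: 3-byte form → E6 A6 82.
Concatenated (18 bytes): D4 BA E8 94 BB EA 8A 84 E1 82 A5 F2 9C 84 A9 E6 A6 82.

D4 BA E8 94 BB EA 8A 84 E1 82 A5 F2 9C 84 A9 E6 A6 82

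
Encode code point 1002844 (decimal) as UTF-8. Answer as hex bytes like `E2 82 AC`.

F3 B4 B5 9C

U+F4D5C = 0xF4D5C = 1002844 decimal. In range U+10000–U+10FFFF → 4-byte form: 11110xxx 10xxxxxx 10xxxxxx 10xxxxxx.
Binary (21 bits): 011110100110101011100.
Split 3+6+6+6: 011 | 110100 | 110101 | 011100.
Byte 1: 11110011 = 0xF3.
Byte 2: 10110100 = 0xB4.
Byte 3: 10110101 = 0xB5.
Byte 4: 10011100 = 0x9C.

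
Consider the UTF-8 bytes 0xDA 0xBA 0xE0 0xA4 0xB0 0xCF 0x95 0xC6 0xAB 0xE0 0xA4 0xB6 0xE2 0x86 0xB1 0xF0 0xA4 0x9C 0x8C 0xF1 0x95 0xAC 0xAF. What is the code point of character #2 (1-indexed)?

Offset 0: leading byte 0xDA = 11011010 → 2-byte char #1 = DA BA.
Offset 2: leading byte 0xE0 = 11100000 → 3-byte char #2 = E0 A4 B0.
Leading byte 0xE0 = 11100000 matches 1110xxxx → 3-byte sequence.
Byte 1: 0xE0 = 11100000, payload 0000 (4 bits).
Byte 2: 0xA4 = 10100100 (10xxxxxx ✓), payload 100100.
Byte 3: 0xB0 = 10110000 (10xxxxxx ✓), payload 110000.
Concatenate: 0000100100110000 = 0x930 (16 bits → U+0930).

U+0930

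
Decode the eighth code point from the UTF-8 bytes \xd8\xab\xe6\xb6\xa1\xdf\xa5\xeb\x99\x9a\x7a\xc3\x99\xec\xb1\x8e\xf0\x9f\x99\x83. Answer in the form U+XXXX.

Offset 0: leading byte 0xD8 = 11011000 → 2-byte char #1 = D8 AB.
Offset 2: leading byte 0xE6 = 11100110 → 3-byte char #2 = E6 B6 A1.
Offset 5: leading byte 0xDF = 11011111 → 2-byte char #3 = DF A5.
Offset 7: leading byte 0xEB = 11101011 → 3-byte char #4 = EB 99 9A.
Offset 10: leading byte 0x7A = 01111010 → 1-byte char #5 = 7A.
Offset 11: leading byte 0xC3 = 11000011 → 2-byte char #6 = C3 99.
Offset 13: leading byte 0xEC = 11101100 → 3-byte char #7 = EC B1 8E.
Offset 16: leading byte 0xF0 = 11110000 → 4-byte char #8 = F0 9F 99 83.
Leading byte 0xF0 = 11110000 matches 11110xxx → 4-byte sequence.
Byte 1: 0xF0 = 11110000, payload 000 (3 bits).
Byte 2: 0x9F = 10011111 (10xxxxxx ✓), payload 011111.
Byte 3: 0x99 = 10011001 (10xxxxxx ✓), payload 011001.
Byte 4: 0x83 = 10000011 (10xxxxxx ✓), payload 000011.
Concatenate: 000011111011001000011 = 0x1F643 (21 bits → U+1F643).

U+1F643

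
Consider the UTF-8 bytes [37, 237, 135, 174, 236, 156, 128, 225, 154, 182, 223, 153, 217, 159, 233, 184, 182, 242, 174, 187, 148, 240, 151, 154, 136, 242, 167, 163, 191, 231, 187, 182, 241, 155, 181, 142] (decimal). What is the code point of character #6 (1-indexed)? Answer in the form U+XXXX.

Offset 0: leading byte 0x25 = 00100101 → 1-byte char #1 = 25.
Offset 1: leading byte 0xED = 11101101 → 3-byte char #2 = ED 87 AE.
Offset 4: leading byte 0xEC = 11101100 → 3-byte char #3 = EC 9C 80.
Offset 7: leading byte 0xE1 = 11100001 → 3-byte char #4 = E1 9A B6.
Offset 10: leading byte 0xDF = 11011111 → 2-byte char #5 = DF 99.
Offset 12: leading byte 0xD9 = 11011001 → 2-byte char #6 = D9 9F.
Leading byte 0xD9 = 11011001 matches 110xxxxx → 2-byte sequence.
Byte 1: 0xD9 = 11011001, payload 11001 (5 bits).
Byte 2: 0x9F = 10011111 (10xxxxxx ✓), payload 011111.
Concatenate: 11001011111 = 0x65F (11 bits → U+065F).

U+065F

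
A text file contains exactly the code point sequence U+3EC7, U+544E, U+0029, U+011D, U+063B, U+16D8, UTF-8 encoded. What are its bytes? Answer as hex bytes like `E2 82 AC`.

E3 BB 87 E5 91 8E 29 C4 9D D8 BB E1 9B 98

U+3EC7: 3-byte form → E3 BB 87.
U+544E: 3-byte form → E5 91 8E.
U+0029: 1-byte form → 29.
U+011D: 2-byte form → C4 9D.
U+063B: 2-byte form → D8 BB.
U+16D8: 3-byte form → E1 9B 98.
Concatenated (14 bytes): E3 BB 87 E5 91 8E 29 C4 9D D8 BB E1 9B 98.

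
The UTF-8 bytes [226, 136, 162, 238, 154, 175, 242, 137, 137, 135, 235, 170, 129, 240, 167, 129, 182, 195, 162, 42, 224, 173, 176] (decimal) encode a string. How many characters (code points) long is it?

8

Byte at offset 0: 0xE2 = 11100010 → 3-byte char (#1). Advance 3.
Byte at offset 3: 0xEE = 11101110 → 3-byte char (#2). Advance 3.
Byte at offset 6: 0xF2 = 11110010 → 4-byte char (#3). Advance 4.
Byte at offset 10: 0xEB = 11101011 → 3-byte char (#4). Advance 3.
Byte at offset 13: 0xF0 = 11110000 → 4-byte char (#5). Advance 4.
Byte at offset 17: 0xC3 = 11000011 → 2-byte char (#6). Advance 2.
Byte at offset 19: 0x2A = 00101010 → 1-byte char (#7). Advance 1.
Byte at offset 20: 0xE0 = 11100000 → 3-byte char (#8). Advance 3.
Reached end at offset 23 after 8 code points.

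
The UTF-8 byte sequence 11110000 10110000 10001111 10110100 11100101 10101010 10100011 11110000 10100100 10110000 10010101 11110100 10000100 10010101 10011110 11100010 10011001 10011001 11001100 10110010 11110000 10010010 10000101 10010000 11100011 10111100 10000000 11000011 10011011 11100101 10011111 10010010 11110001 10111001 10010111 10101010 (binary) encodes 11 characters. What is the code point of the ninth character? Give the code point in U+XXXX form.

Offset 0: leading byte 0xF0 = 11110000 → 4-byte char #1 = F0 B0 8F B4.
Offset 4: leading byte 0xE5 = 11100101 → 3-byte char #2 = E5 AA A3.
Offset 7: leading byte 0xF0 = 11110000 → 4-byte char #3 = F0 A4 B0 95.
Offset 11: leading byte 0xF4 = 11110100 → 4-byte char #4 = F4 84 95 9E.
Offset 15: leading byte 0xE2 = 11100010 → 3-byte char #5 = E2 99 99.
Offset 18: leading byte 0xCC = 11001100 → 2-byte char #6 = CC B2.
Offset 20: leading byte 0xF0 = 11110000 → 4-byte char #7 = F0 92 85 90.
Offset 24: leading byte 0xE3 = 11100011 → 3-byte char #8 = E3 BC 80.
Offset 27: leading byte 0xC3 = 11000011 → 2-byte char #9 = C3 9B.
Leading byte 0xC3 = 11000011 matches 110xxxxx → 2-byte sequence.
Byte 1: 0xC3 = 11000011, payload 00011 (5 bits).
Byte 2: 0x9B = 10011011 (10xxxxxx ✓), payload 011011.
Concatenate: 00011011011 = 0xDB (11 bits → U+00DB).

U+00DB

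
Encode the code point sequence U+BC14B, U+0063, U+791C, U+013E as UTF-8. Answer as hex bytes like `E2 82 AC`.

F2 BC 85 8B 63 E7 A4 9C C4 BE

U+BC14B: 4-byte form → F2 BC 85 8B.
U+0063: 1-byte form → 63.
U+791C: 3-byte form → E7 A4 9C.
U+013E: 2-byte form → C4 BE.
Concatenated (10 bytes): F2 BC 85 8B 63 E7 A4 9C C4 BE.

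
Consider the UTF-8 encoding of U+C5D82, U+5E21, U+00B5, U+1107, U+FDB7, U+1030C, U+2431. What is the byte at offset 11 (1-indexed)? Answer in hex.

1-indexed offset 11 is 0-indexed offset 10.
U+C5D82 → 4-byte form F3 85 B6 82 at offsets 0–3.
U+5E21 → 3-byte form E5 B8 A1 at offsets 4–6.
U+00B5 → 2-byte form C2 B5 at offsets 7–8.
U+1107 → 3-byte form E1 84 87 at offsets 9–11.
Offset 10 falls in char 4's range; it's byte 2 of E1 84 87 = 0x84.

0x84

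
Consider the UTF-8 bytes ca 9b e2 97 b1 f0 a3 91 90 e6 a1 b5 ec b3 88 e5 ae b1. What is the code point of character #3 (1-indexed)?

Offset 0: leading byte 0xCA = 11001010 → 2-byte char #1 = CA 9B.
Offset 2: leading byte 0xE2 = 11100010 → 3-byte char #2 = E2 97 B1.
Offset 5: leading byte 0xF0 = 11110000 → 4-byte char #3 = F0 A3 91 90.
Leading byte 0xF0 = 11110000 matches 11110xxx → 4-byte sequence.
Byte 1: 0xF0 = 11110000, payload 000 (3 bits).
Byte 2: 0xA3 = 10100011 (10xxxxxx ✓), payload 100011.
Byte 3: 0x91 = 10010001 (10xxxxxx ✓), payload 010001.
Byte 4: 0x90 = 10010000 (10xxxxxx ✓), payload 010000.
Concatenate: 000100011010001010000 = 0x23450 (21 bits → U+23450).

U+23450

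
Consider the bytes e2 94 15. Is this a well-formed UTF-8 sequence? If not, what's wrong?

invalid (non-continuation byte where continuation expected)

Leading byte 0xE2 = 11100010 → 3-byte form.
Byte 3 is 0x15 = 00010101, which is not 10xxxxxx — expected a continuation byte.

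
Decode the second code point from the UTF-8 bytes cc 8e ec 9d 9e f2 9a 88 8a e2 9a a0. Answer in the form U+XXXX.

Offset 0: leading byte 0xCC = 11001100 → 2-byte char #1 = CC 8E.
Offset 2: leading byte 0xEC = 11101100 → 3-byte char #2 = EC 9D 9E.
Leading byte 0xEC = 11101100 matches 1110xxxx → 3-byte sequence.
Byte 1: 0xEC = 11101100, payload 1100 (4 bits).
Byte 2: 0x9D = 10011101 (10xxxxxx ✓), payload 011101.
Byte 3: 0x9E = 10011110 (10xxxxxx ✓), payload 011110.
Concatenate: 1100011101011110 = 0xC75E (16 bits → U+C75E).

U+C75E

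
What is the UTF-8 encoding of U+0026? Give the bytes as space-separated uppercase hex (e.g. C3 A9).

26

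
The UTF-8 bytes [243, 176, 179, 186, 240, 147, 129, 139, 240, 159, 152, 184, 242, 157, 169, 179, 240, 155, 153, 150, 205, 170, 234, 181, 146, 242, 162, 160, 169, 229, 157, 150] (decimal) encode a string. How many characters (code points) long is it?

9

Byte at offset 0: 0xF3 = 11110011 → 4-byte char (#1). Advance 4.
Byte at offset 4: 0xF0 = 11110000 → 4-byte char (#2). Advance 4.
Byte at offset 8: 0xF0 = 11110000 → 4-byte char (#3). Advance 4.
Byte at offset 12: 0xF2 = 11110010 → 4-byte char (#4). Advance 4.
Byte at offset 16: 0xF0 = 11110000 → 4-byte char (#5). Advance 4.
Byte at offset 20: 0xCD = 11001101 → 2-byte char (#6). Advance 2.
Byte at offset 22: 0xEA = 11101010 → 3-byte char (#7). Advance 3.
Byte at offset 25: 0xF2 = 11110010 → 4-byte char (#8). Advance 4.
Byte at offset 29: 0xE5 = 11100101 → 3-byte char (#9). Advance 3.
Reached end at offset 32 after 9 code points.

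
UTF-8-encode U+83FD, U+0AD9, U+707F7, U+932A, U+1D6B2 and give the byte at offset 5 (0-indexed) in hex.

U+83FD → 3-byte form E8 8F BD at offsets 0–2.
U+0AD9 → 3-byte form E0 AB 99 at offsets 3–5.
Offset 5 falls in char 2's range; it's byte 3 of E0 AB 99 = 0x99.

0x99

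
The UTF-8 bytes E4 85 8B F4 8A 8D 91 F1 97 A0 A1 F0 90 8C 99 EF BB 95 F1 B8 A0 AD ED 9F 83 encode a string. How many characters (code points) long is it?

7

Byte at offset 0: 0xE4 = 11100100 → 3-byte char (#1). Advance 3.
Byte at offset 3: 0xF4 = 11110100 → 4-byte char (#2). Advance 4.
Byte at offset 7: 0xF1 = 11110001 → 4-byte char (#3). Advance 4.
Byte at offset 11: 0xF0 = 11110000 → 4-byte char (#4). Advance 4.
Byte at offset 15: 0xEF = 11101111 → 3-byte char (#5). Advance 3.
Byte at offset 18: 0xF1 = 11110001 → 4-byte char (#6). Advance 4.
Byte at offset 22: 0xED = 11101101 → 3-byte char (#7). Advance 3.
Reached end at offset 25 after 7 code points.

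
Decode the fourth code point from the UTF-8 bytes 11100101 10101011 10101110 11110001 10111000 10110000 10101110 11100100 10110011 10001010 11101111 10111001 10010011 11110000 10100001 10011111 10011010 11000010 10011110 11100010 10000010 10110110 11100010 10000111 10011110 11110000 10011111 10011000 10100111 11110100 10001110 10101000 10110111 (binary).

Offset 0: leading byte 0xE5 = 11100101 → 3-byte char #1 = E5 AB AE.
Offset 3: leading byte 0xF1 = 11110001 → 4-byte char #2 = F1 B8 B0 AE.
Offset 7: leading byte 0xE4 = 11100100 → 3-byte char #3 = E4 B3 8A.
Offset 10: leading byte 0xEF = 11101111 → 3-byte char #4 = EF B9 93.
Leading byte 0xEF = 11101111 matches 1110xxxx → 3-byte sequence.
Byte 1: 0xEF = 11101111, payload 1111 (4 bits).
Byte 2: 0xB9 = 10111001 (10xxxxxx ✓), payload 111001.
Byte 3: 0x93 = 10010011 (10xxxxxx ✓), payload 010011.
Concatenate: 1111111001010011 = 0xFE53 (16 bits → U+FE53).

U+FE53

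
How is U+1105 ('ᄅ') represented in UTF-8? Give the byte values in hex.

E1 84 85

U+1105 = 0x1105 = 4357 decimal. In range U+0800–U+FFFF → 3-byte form: 1110xxxx 10xxxxxx 10xxxxxx.
Binary (16 bits): 0001000100000101.
Split 4+6+6: 0001 | 000100 | 000101.
Byte 1: 11100001 = 0xE1.
Byte 2: 10000100 = 0x84.
Byte 3: 10000101 = 0x85.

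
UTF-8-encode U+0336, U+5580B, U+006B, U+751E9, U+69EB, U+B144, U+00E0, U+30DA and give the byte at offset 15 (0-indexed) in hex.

U+0336 → 2-byte form CC B6 at offsets 0–1.
U+5580B → 4-byte form F1 95 A0 8B at offsets 2–5.
U+006B → 1-byte form 6B at offsets 6–6.
U+751E9 → 4-byte form F1 B5 87 A9 at offsets 7–10.
U+69EB → 3-byte form E6 A7 AB at offsets 11–13.
U+B144 → 3-byte form EB 85 84 at offsets 14–16.
Offset 15 falls in char 6's range; it's byte 2 of EB 85 84 = 0x85.

0x85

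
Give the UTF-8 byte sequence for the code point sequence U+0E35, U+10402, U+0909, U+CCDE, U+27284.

U+0E35: 3-byte form → E0 B8 B5.
U+10402: 4-byte form → F0 90 90 82.
U+0909: 3-byte form → E0 A4 89.
U+CCDE: 3-byte form → EC B3 9E.
U+27284: 4-byte form → F0 A7 8A 84.
Concatenated (17 bytes): E0 B8 B5 F0 90 90 82 E0 A4 89 EC B3 9E F0 A7 8A 84.

E0 B8 B5 F0 90 90 82 E0 A4 89 EC B3 9E F0 A7 8A 84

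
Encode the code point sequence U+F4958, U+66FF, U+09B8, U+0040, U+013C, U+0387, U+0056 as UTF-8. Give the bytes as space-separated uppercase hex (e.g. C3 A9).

U+F4958: 4-byte form → F3 B4 A5 98.
U+66FF: 3-byte form → E6 9B BF.
U+09B8: 3-byte form → E0 A6 B8.
U+0040: 1-byte form → 40.
U+013C: 2-byte form → C4 BC.
U+0387: 2-byte form → CE 87.
U+0056: 1-byte form → 56.
Concatenated (16 bytes): F3 B4 A5 98 E6 9B BF E0 A6 B8 40 C4 BC CE 87 56.

F3 B4 A5 98 E6 9B BF E0 A6 B8 40 C4 BC CE 87 56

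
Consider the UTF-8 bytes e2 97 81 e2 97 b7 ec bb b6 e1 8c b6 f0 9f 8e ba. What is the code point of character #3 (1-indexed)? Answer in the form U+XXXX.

Offset 0: leading byte 0xE2 = 11100010 → 3-byte char #1 = E2 97 81.
Offset 3: leading byte 0xE2 = 11100010 → 3-byte char #2 = E2 97 B7.
Offset 6: leading byte 0xEC = 11101100 → 3-byte char #3 = EC BB B6.
Leading byte 0xEC = 11101100 matches 1110xxxx → 3-byte sequence.
Byte 1: 0xEC = 11101100, payload 1100 (4 bits).
Byte 2: 0xBB = 10111011 (10xxxxxx ✓), payload 111011.
Byte 3: 0xB6 = 10110110 (10xxxxxx ✓), payload 110110.
Concatenate: 1100111011110110 = 0xCEF6 (16 bits → U+CEF6).

U+CEF6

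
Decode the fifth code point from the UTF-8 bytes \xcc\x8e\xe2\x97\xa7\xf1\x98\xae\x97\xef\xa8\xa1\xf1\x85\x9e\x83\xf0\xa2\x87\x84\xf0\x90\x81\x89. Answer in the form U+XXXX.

Offset 0: leading byte 0xCC = 11001100 → 2-byte char #1 = CC 8E.
Offset 2: leading byte 0xE2 = 11100010 → 3-byte char #2 = E2 97 A7.
Offset 5: leading byte 0xF1 = 11110001 → 4-byte char #3 = F1 98 AE 97.
Offset 9: leading byte 0xEF = 11101111 → 3-byte char #4 = EF A8 A1.
Offset 12: leading byte 0xF1 = 11110001 → 4-byte char #5 = F1 85 9E 83.
Leading byte 0xF1 = 11110001 matches 11110xxx → 4-byte sequence.
Byte 1: 0xF1 = 11110001, payload 001 (3 bits).
Byte 2: 0x85 = 10000101 (10xxxxxx ✓), payload 000101.
Byte 3: 0x9E = 10011110 (10xxxxxx ✓), payload 011110.
Byte 4: 0x83 = 10000011 (10xxxxxx ✓), payload 000011.
Concatenate: 001000101011110000011 = 0x45783 (21 bits → U+45783).

U+45783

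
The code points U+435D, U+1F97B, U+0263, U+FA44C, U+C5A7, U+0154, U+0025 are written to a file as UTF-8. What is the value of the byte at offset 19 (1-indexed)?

1-indexed offset 19 is 0-indexed offset 18.
U+435D → 3-byte form E4 8D 9D at offsets 0–2.
U+1F97B → 4-byte form F0 9F A5 BB at offsets 3–6.
U+0263 → 2-byte form C9 A3 at offsets 7–8.
U+FA44C → 4-byte form F3 BA 91 8C at offsets 9–12.
U+C5A7 → 3-byte form EC 96 A7 at offsets 13–15.
U+0154 → 2-byte form C5 94 at offsets 16–17.
U+0025 → 1-byte form 25 at offsets 18–18.
Offset 18 falls in char 7's range; it's byte 1 of 25 = 0x25.

0x25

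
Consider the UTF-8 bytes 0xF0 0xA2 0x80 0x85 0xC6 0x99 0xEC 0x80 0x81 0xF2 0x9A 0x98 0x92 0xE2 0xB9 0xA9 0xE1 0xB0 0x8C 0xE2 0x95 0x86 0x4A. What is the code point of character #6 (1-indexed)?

Offset 0: leading byte 0xF0 = 11110000 → 4-byte char #1 = F0 A2 80 85.
Offset 4: leading byte 0xC6 = 11000110 → 2-byte char #2 = C6 99.
Offset 6: leading byte 0xEC = 11101100 → 3-byte char #3 = EC 80 81.
Offset 9: leading byte 0xF2 = 11110010 → 4-byte char #4 = F2 9A 98 92.
Offset 13: leading byte 0xE2 = 11100010 → 3-byte char #5 = E2 B9 A9.
Offset 16: leading byte 0xE1 = 11100001 → 3-byte char #6 = E1 B0 8C.
Leading byte 0xE1 = 11100001 matches 1110xxxx → 3-byte sequence.
Byte 1: 0xE1 = 11100001, payload 0001 (4 bits).
Byte 2: 0xB0 = 10110000 (10xxxxxx ✓), payload 110000.
Byte 3: 0x8C = 10001100 (10xxxxxx ✓), payload 001100.
Concatenate: 0001110000001100 = 0x1C0C (16 bits → U+1C0C).

U+1C0C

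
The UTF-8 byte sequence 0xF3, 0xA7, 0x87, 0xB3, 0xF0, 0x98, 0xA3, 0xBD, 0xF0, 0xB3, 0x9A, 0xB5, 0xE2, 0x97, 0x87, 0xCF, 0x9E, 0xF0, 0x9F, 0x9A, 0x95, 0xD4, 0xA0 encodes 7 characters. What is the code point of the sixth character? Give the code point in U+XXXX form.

Offset 0: leading byte 0xF3 = 11110011 → 4-byte char #1 = F3 A7 87 B3.
Offset 4: leading byte 0xF0 = 11110000 → 4-byte char #2 = F0 98 A3 BD.
Offset 8: leading byte 0xF0 = 11110000 → 4-byte char #3 = F0 B3 9A B5.
Offset 12: leading byte 0xE2 = 11100010 → 3-byte char #4 = E2 97 87.
Offset 15: leading byte 0xCF = 11001111 → 2-byte char #5 = CF 9E.
Offset 17: leading byte 0xF0 = 11110000 → 4-byte char #6 = F0 9F 9A 95.
Leading byte 0xF0 = 11110000 matches 11110xxx → 4-byte sequence.
Byte 1: 0xF0 = 11110000, payload 000 (3 bits).
Byte 2: 0x9F = 10011111 (10xxxxxx ✓), payload 011111.
Byte 3: 0x9A = 10011010 (10xxxxxx ✓), payload 011010.
Byte 4: 0x95 = 10010101 (10xxxxxx ✓), payload 010101.
Concatenate: 000011111011010010101 = 0x1F695 (21 bits → U+1F695).

U+1F695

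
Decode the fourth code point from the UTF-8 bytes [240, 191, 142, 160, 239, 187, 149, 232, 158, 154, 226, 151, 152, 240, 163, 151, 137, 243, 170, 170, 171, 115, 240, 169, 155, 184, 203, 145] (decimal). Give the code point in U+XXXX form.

U+25D8

Offset 0: leading byte 0xF0 = 11110000 → 4-byte char #1 = F0 BF 8E A0.
Offset 4: leading byte 0xEF = 11101111 → 3-byte char #2 = EF BB 95.
Offset 7: leading byte 0xE8 = 11101000 → 3-byte char #3 = E8 9E 9A.
Offset 10: leading byte 0xE2 = 11100010 → 3-byte char #4 = E2 97 98.
Leading byte 0xE2 = 11100010 matches 1110xxxx → 3-byte sequence.
Byte 1: 0xE2 = 11100010, payload 0010 (4 bits).
Byte 2: 0x97 = 10010111 (10xxxxxx ✓), payload 010111.
Byte 3: 0x98 = 10011000 (10xxxxxx ✓), payload 011000.
Concatenate: 0010010111011000 = 0x25D8 (16 bits → U+25D8).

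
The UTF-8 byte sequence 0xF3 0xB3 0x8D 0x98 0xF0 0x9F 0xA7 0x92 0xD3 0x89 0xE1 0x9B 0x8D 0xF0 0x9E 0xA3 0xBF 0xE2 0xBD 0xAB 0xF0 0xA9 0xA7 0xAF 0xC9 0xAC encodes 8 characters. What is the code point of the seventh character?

Offset 0: leading byte 0xF3 = 11110011 → 4-byte char #1 = F3 B3 8D 98.
Offset 4: leading byte 0xF0 = 11110000 → 4-byte char #2 = F0 9F A7 92.
Offset 8: leading byte 0xD3 = 11010011 → 2-byte char #3 = D3 89.
Offset 10: leading byte 0xE1 = 11100001 → 3-byte char #4 = E1 9B 8D.
Offset 13: leading byte 0xF0 = 11110000 → 4-byte char #5 = F0 9E A3 BF.
Offset 17: leading byte 0xE2 = 11100010 → 3-byte char #6 = E2 BD AB.
Offset 20: leading byte 0xF0 = 11110000 → 4-byte char #7 = F0 A9 A7 AF.
Leading byte 0xF0 = 11110000 matches 11110xxx → 4-byte sequence.
Byte 1: 0xF0 = 11110000, payload 000 (3 bits).
Byte 2: 0xA9 = 10101001 (10xxxxxx ✓), payload 101001.
Byte 3: 0xA7 = 10100111 (10xxxxxx ✓), payload 100111.
Byte 4: 0xAF = 10101111 (10xxxxxx ✓), payload 101111.
Concatenate: 000101001100111101111 = 0x299EF (21 bits → U+299EF).

U+299EF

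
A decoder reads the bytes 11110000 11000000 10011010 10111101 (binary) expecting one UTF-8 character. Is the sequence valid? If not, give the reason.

Leading byte 0xF0 = 11110000 → 4-byte form.
Byte 2 is 0xC0 = 11000000, which is not 10xxxxxx — expected a continuation byte.

invalid (non-continuation byte where continuation expected)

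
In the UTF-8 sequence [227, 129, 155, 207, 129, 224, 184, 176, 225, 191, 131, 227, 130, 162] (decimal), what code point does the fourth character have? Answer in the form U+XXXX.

U+1FC3

Offset 0: leading byte 0xE3 = 11100011 → 3-byte char #1 = E3 81 9B.
Offset 3: leading byte 0xCF = 11001111 → 2-byte char #2 = CF 81.
Offset 5: leading byte 0xE0 = 11100000 → 3-byte char #3 = E0 B8 B0.
Offset 8: leading byte 0xE1 = 11100001 → 3-byte char #4 = E1 BF 83.
Leading byte 0xE1 = 11100001 matches 1110xxxx → 3-byte sequence.
Byte 1: 0xE1 = 11100001, payload 0001 (4 bits).
Byte 2: 0xBF = 10111111 (10xxxxxx ✓), payload 111111.
Byte 3: 0x83 = 10000011 (10xxxxxx ✓), payload 000011.
Concatenate: 0001111111000011 = 0x1FC3 (16 bits → U+1FC3).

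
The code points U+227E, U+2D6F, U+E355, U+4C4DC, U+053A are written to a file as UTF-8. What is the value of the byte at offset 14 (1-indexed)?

1-indexed offset 14 is 0-indexed offset 13.
U+227E → 3-byte form E2 89 BE at offsets 0–2.
U+2D6F → 3-byte form E2 B5 AF at offsets 3–5.
U+E355 → 3-byte form EE 8D 95 at offsets 6–8.
U+4C4DC → 4-byte form F1 8C 93 9C at offsets 9–12.
U+053A → 2-byte form D4 BA at offsets 13–14.
Offset 13 falls in char 5's range; it's byte 1 of D4 BA = 0xD4.

0xD4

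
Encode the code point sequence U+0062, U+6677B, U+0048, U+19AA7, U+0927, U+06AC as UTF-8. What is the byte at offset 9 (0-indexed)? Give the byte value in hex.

0xA7

U+0062 → 1-byte form 62 at offsets 0–0.
U+6677B → 4-byte form F1 A6 9D BB at offsets 1–4.
U+0048 → 1-byte form 48 at offsets 5–5.
U+19AA7 → 4-byte form F0 99 AA A7 at offsets 6–9.
Offset 9 falls in char 4's range; it's byte 4 of F0 99 AA A7 = 0xA7.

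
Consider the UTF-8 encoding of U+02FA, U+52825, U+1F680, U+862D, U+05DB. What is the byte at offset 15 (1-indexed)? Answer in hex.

0x9B

1-indexed offset 15 is 0-indexed offset 14.
U+02FA → 2-byte form CB BA at offsets 0–1.
U+52825 → 4-byte form F1 92 A0 A5 at offsets 2–5.
U+1F680 → 4-byte form F0 9F 9A 80 at offsets 6–9.
U+862D → 3-byte form E8 98 AD at offsets 10–12.
U+05DB → 2-byte form D7 9B at offsets 13–14.
Offset 14 falls in char 5's range; it's byte 2 of D7 9B = 0x9B.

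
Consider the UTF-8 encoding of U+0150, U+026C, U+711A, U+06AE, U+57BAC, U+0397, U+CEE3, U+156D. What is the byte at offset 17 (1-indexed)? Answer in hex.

0xBB

1-indexed offset 17 is 0-indexed offset 16.
U+0150 → 2-byte form C5 90 at offsets 0–1.
U+026C → 2-byte form C9 AC at offsets 2–3.
U+711A → 3-byte form E7 84 9A at offsets 4–6.
U+06AE → 2-byte form DA AE at offsets 7–8.
U+57BAC → 4-byte form F1 97 AE AC at offsets 9–12.
U+0397 → 2-byte form CE 97 at offsets 13–14.
U+CEE3 → 3-byte form EC BB A3 at offsets 15–17.
Offset 16 falls in char 7's range; it's byte 2 of EC BB A3 = 0xBB.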